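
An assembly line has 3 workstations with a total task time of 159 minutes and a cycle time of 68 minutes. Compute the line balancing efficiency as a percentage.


Formula: Efficiency = Sum of Task Times / (N_stations * CT) * 100
Total station capacity = 3 stations * 68 min = 204 min
Efficiency = 159 / 204 * 100 = 77.9%

77.9%


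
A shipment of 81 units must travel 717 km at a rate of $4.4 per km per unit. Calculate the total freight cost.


TC = dist * cost * units = 717 * 4.4 * 81 = $255538.80

$255538.80


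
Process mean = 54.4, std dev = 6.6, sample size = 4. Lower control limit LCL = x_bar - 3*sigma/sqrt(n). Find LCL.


LCL = 54.4 - 3 * 6.6 / sqrt(4)

44.5


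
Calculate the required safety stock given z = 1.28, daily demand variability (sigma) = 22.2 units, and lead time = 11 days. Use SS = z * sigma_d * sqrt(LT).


Formula: SS = z * sigma_d * sqrt(LT)
sqrt(LT) = sqrt(11) = 3.3166
SS = 1.28 * 22.2 * 3.3166
SS = 94.2 units

94.2 units


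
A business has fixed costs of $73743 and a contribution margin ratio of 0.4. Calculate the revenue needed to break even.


Formula: BER = Fixed Costs / Contribution Margin Ratio
BER = $73743 / 0.4
BER = $184357.50 (to the nearest cent)

$184357.50


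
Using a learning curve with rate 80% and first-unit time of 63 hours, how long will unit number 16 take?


Formula: T_n = T_1 * (learning_rate)^(log2(n)) where learning_rate = rate/100
Doublings = log2(16) = 4
T_n = 63 * 0.8^4
T_n = 63 * 0.4096 = 25.8 hours

25.8 hours


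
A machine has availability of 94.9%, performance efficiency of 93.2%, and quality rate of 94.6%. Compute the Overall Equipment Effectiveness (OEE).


Formula: OEE = Availability * Performance * Quality / 10000
A * P = 94.9% * 93.2% / 100 = 88.45%
OEE = 88.45% * 94.6% / 100 = 83.7%

83.7%


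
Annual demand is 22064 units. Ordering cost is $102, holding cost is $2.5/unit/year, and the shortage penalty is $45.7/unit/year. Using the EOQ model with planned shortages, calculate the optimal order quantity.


Formula: EOQ* = sqrt(2DS/H) * sqrt((H+P)/P)
Base EOQ = sqrt(2*22064*102/2.5) = 1341.8 units
Correction = sqrt((2.5+45.7)/45.7) = 1.02699
EOQ* = 1341.8 * 1.02699 = 1378.0 units

1378.0 units


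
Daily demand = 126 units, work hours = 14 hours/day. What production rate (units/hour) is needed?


Formula: Production Rate = Daily Demand / Available Hours
Rate = 126 units/day / 14 hours/day
Rate = 9.0 units/hour

9.0 units/hour


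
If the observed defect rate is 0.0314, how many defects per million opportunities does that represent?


DPMO = defect_rate * 1000000 = 0.0314 * 1000000

31400


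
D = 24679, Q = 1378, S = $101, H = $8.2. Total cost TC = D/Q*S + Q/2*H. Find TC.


TC = 24679/1378 * 101 + 1378/2 * 8.2

$7458.64


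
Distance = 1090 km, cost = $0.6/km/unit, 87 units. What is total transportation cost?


TC = dist * cost * units = 1090 * 0.6 * 87 = $56898.00

$56898.00


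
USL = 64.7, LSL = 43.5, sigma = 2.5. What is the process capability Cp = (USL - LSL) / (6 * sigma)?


Cp = (64.7 - 43.5) / (6 * 2.5)

1.41


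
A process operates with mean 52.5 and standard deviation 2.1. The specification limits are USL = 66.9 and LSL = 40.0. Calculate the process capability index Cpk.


Cpu = (66.9 - 52.5) / (3 * 2.1) = 2.29
Cpl = (52.5 - 40.0) / (3 * 2.1) = 1.98
Cpk = min(2.29, 1.98) = 1.98

1.98


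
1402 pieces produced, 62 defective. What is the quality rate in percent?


Formula: Quality Rate = Good Pieces / Total Pieces * 100
Good pieces = 1402 - 62 = 1340
QR = 1340 / 1402 * 100 = 95.6%

95.6%


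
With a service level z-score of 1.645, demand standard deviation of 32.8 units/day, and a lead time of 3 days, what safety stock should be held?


Formula: SS = z * sigma_d * sqrt(LT)
sqrt(LT) = sqrt(3) = 1.7321
SS = 1.645 * 32.8 * 1.7321
SS = 93.5 units

93.5 units


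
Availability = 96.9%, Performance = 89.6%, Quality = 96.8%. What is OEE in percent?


Formula: OEE = Availability * Performance * Quality / 10000
A * P = 96.9% * 89.6% / 100 = 86.82%
OEE = 86.82% * 96.8% / 100 = 84.0%

84.0%


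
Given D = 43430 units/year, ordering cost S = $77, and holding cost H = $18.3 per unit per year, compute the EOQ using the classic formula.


Formula: EOQ = sqrt(2 * D * S / H)
Numerator: 2 * 43430 * 77 = 6688220
2DS/H = 6688220 / 18.3 = 365476.5
EOQ = sqrt(365476.5) = 604.5 units

604.5 units


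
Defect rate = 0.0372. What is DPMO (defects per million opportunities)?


DPMO = defect_rate * 1000000 = 0.0372 * 1000000

37200


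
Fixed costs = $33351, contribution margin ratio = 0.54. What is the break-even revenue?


Formula: BER = Fixed Costs / Contribution Margin Ratio
BER = $33351 / 0.54
BER = $61761.11 (to the nearest cent)

$61761.11


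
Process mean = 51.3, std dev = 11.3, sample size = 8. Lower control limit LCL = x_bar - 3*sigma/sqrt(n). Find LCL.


LCL = 51.3 - 3 * 11.3 / sqrt(8)

39.31


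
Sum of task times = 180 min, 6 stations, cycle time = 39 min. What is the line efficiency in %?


Formula: Efficiency = Sum of Task Times / (N_stations * CT) * 100
Total station capacity = 6 stations * 39 min = 234 min
Efficiency = 180 / 234 * 100 = 76.9%

76.9%


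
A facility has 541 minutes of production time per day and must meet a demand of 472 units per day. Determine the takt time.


Formula: Takt Time = Available Production Time / Customer Demand
Takt = 541 min/day / 472 units/day
Takt = 1.15 min/unit

1.15 min/unit


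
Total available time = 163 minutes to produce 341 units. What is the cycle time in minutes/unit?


Formula: CT = Available Time / Number of Units
CT = 163 min / 341 units
CT = 0.48 min/unit

0.48 min/unit


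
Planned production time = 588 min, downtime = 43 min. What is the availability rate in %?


Formula: Availability = (Planned Time - Downtime) / Planned Time * 100
Uptime = 588 - 43 = 545 min
Availability = 545 / 588 * 100 = 92.7%

92.7%


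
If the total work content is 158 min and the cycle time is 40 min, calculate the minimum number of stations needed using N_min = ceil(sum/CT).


Formula: N_min = ceil(Sum of Task Times / Cycle Time)
N_min = ceil(158 min / 40 min) = ceil(3.95)
N_min = 4 stations

4


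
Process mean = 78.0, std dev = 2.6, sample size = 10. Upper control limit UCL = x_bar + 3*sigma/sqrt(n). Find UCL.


UCL = 78.0 + 3 * 2.6 / sqrt(10)

80.47


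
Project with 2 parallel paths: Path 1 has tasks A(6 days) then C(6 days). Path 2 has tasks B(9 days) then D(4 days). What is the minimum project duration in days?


Path 1 = 6 + 6 = 12 days
Path 2 = 9 + 4 = 13 days
Duration = max(12, 13) = 13 days

13 days


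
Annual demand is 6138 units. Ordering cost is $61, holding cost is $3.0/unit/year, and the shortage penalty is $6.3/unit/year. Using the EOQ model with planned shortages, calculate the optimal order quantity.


Formula: EOQ* = sqrt(2DS/H) * sqrt((H+P)/P)
Base EOQ = sqrt(2*6138*61/3.0) = 499.61 units
Correction = sqrt((3.0+6.3)/6.3) = 1.21499
EOQ* = 499.61 * 1.21499 = 607.0 units

607.0 units


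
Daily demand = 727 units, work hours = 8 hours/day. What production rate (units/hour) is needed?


Formula: Production Rate = Daily Demand / Available Hours
Rate = 727 units/day / 8 hours/day
Rate = 90.9 units/hour

90.9 units/hour


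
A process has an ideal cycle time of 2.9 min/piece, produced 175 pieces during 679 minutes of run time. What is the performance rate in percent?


Formula: Performance = (Ideal CT * Total Count) / Run Time * 100
Ideal output time = 2.9 * 175 = 507.5 min
Performance = 507.5 / 679 * 100 = 74.7%

74.7%


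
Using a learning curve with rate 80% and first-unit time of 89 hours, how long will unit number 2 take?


Formula: T_n = T_1 * (learning_rate)^(log2(n)) where learning_rate = rate/100
Doublings = log2(2) = 1
T_n = 89 * 0.8^1
T_n = 89 * 0.8 = 71.2 hours

71.2 hours


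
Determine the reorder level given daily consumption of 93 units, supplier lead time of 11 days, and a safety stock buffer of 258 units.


Formula: ROP = (Daily Demand * Lead Time) + Safety Stock
Demand during lead time = 93 * 11 = 1023 units
ROP = 1023 + 258 = 1281 units

1281 units


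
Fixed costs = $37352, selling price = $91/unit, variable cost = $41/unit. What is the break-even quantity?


Formula: BEQ = Fixed Costs / (Price - Variable Cost)
Contribution margin = $91 - $41 = $50/unit
BEQ = ceil($37352 / $50/unit) = ceil(747.04) = 748 units

748 units


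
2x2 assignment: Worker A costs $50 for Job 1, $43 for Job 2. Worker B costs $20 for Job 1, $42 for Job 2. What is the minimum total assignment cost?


Option 1: A->1 + B->2 = $50 + $42 = $92
Option 2: A->2 + B->1 = $43 + $20 = $63
Min cost = min($92, $63) = $63

$63


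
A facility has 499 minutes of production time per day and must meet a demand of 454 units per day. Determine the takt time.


Formula: Takt Time = Available Production Time / Customer Demand
Takt = 499 min/day / 454 units/day
Takt = 1.1 min/unit

1.1 min/unit


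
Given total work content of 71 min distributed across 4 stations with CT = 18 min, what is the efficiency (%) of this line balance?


Formula: Efficiency = Sum of Task Times / (N_stations * CT) * 100
Total station capacity = 4 stations * 18 min = 72 min
Efficiency = 71 / 72 * 100 = 98.6%

98.6%


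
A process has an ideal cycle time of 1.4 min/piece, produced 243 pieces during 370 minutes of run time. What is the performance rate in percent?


Formula: Performance = (Ideal CT * Total Count) / Run Time * 100
Ideal output time = 1.4 * 243 = 340.2 min
Performance = 340.2 / 370 * 100 = 91.9%

91.9%


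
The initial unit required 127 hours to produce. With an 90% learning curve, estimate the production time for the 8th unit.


Formula: T_n = T_1 * (learning_rate)^(log2(n)) where learning_rate = rate/100
Doublings = log2(8) = 3
T_n = 127 * 0.9^3
T_n = 127 * 0.729 = 92.6 hours

92.6 hours


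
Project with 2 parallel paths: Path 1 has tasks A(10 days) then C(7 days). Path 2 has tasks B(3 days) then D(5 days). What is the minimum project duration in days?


Path 1 = 10 + 7 = 17 days
Path 2 = 3 + 5 = 8 days
Duration = max(17, 8) = 17 days

17 days


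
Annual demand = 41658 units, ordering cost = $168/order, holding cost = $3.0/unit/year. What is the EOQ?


Formula: EOQ = sqrt(2 * D * S / H)
Numerator: 2 * 41658 * 168 = 13997088
2DS/H = 13997088 / 3.0 = 4665696.0
EOQ = sqrt(4665696.0) = 2160.0 units

2160.0 units


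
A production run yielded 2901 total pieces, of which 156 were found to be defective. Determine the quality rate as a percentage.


Formula: Quality Rate = Good Pieces / Total Pieces * 100
Good pieces = 2901 - 156 = 2745
QR = 2745 / 2901 * 100 = 94.6%

94.6%


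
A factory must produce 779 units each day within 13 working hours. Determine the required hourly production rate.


Formula: Production Rate = Daily Demand / Available Hours
Rate = 779 units/day / 13 hours/day
Rate = 59.9 units/hour

59.9 units/hour


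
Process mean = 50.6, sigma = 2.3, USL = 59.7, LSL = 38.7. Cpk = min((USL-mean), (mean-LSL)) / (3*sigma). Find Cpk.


Cpu = (59.7 - 50.6) / (3 * 2.3) = 1.32
Cpl = (50.6 - 38.7) / (3 * 2.3) = 1.72
Cpk = min(1.32, 1.72) = 1.32

1.32


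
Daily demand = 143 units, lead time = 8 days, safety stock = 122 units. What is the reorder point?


Formula: ROP = (Daily Demand * Lead Time) + Safety Stock
Demand during lead time = 143 * 8 = 1144 units
ROP = 1144 + 122 = 1266 units

1266 units


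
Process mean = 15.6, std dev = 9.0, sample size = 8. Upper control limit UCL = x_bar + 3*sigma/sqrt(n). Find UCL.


UCL = 15.6 + 3 * 9.0 / sqrt(8)

25.15


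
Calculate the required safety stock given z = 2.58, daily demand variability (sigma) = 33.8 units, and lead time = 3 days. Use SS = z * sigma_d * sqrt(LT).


Formula: SS = z * sigma_d * sqrt(LT)
sqrt(LT) = sqrt(3) = 1.7321
SS = 2.58 * 33.8 * 1.7321
SS = 151.0 units

151.0 units


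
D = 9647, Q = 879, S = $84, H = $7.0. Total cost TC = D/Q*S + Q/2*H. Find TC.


TC = 9647/879 * 84 + 879/2 * 7.0

$3998.40


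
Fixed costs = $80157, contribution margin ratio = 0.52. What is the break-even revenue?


Formula: BER = Fixed Costs / Contribution Margin Ratio
BER = $80157 / 0.52
BER = $154148.08 (to the nearest cent)

$154148.08


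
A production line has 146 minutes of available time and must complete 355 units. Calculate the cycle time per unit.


Formula: CT = Available Time / Number of Units
CT = 146 min / 355 units
CT = 0.41 min/unit

0.41 min/unit


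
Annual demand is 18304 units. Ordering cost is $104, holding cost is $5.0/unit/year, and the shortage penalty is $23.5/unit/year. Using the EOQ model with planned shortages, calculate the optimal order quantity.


Formula: EOQ* = sqrt(2DS/H) * sqrt((H+P)/P)
Base EOQ = sqrt(2*18304*104/5.0) = 872.61 units
Correction = sqrt((5.0+23.5)/23.5) = 1.10126
EOQ* = 872.61 * 1.10126 = 961.0 units

961.0 units


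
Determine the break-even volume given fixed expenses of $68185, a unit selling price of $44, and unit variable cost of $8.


Formula: BEQ = Fixed Costs / (Price - Variable Cost)
Contribution margin = $44 - $8 = $36/unit
BEQ = ceil($68185 / $36/unit) = ceil(1894.03) = 1895 units

1895 units


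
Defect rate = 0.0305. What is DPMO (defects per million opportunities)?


DPMO = defect_rate * 1000000 = 0.0305 * 1000000

30500


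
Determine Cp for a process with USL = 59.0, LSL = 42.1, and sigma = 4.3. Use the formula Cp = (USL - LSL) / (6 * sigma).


Cp = (59.0 - 42.1) / (6 * 4.3)

0.66


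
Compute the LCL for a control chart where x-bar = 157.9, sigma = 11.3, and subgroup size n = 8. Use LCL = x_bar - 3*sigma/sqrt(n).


LCL = 157.9 - 3 * 11.3 / sqrt(8)

145.91


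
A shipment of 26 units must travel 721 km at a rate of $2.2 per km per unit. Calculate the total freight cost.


TC = dist * cost * units = 721 * 2.2 * 26 = $41241.20

$41241.20


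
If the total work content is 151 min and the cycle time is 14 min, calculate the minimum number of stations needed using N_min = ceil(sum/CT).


Formula: N_min = ceil(Sum of Task Times / Cycle Time)
N_min = ceil(151 min / 14 min) = ceil(10.7857)
N_min = 11 stations

11


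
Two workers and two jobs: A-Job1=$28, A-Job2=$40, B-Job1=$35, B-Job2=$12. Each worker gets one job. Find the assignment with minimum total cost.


Option 1: A->1 + B->2 = $28 + $12 = $40
Option 2: A->2 + B->1 = $40 + $35 = $75
Min cost = min($40, $75) = $40

$40


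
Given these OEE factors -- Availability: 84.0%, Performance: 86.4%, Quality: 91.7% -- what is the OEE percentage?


Formula: OEE = Availability * Performance * Quality / 10000
A * P = 84.0% * 86.4% / 100 = 72.58%
OEE = 72.58% * 91.7% / 100 = 66.6%

66.6%


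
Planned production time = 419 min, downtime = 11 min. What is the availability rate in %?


Formula: Availability = (Planned Time - Downtime) / Planned Time * 100
Uptime = 419 - 11 = 408 min
Availability = 408 / 419 * 100 = 97.4%

97.4%


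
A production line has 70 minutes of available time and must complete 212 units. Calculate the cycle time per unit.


Formula: CT = Available Time / Number of Units
CT = 70 min / 212 units
CT = 0.33 min/unit

0.33 min/unit


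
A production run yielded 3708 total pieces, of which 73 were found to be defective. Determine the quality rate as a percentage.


Formula: Quality Rate = Good Pieces / Total Pieces * 100
Good pieces = 3708 - 73 = 3635
QR = 3635 / 3708 * 100 = 98.0%

98.0%


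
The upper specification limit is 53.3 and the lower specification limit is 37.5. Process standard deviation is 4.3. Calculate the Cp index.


Cp = (53.3 - 37.5) / (6 * 4.3)

0.61


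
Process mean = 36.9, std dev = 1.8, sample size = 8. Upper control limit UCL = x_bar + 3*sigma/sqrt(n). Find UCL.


UCL = 36.9 + 3 * 1.8 / sqrt(8)

38.81


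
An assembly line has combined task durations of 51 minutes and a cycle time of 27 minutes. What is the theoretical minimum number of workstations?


Formula: N_min = ceil(Sum of Task Times / Cycle Time)
N_min = ceil(51 min / 27 min) = ceil(1.8889)
N_min = 2 stations

2


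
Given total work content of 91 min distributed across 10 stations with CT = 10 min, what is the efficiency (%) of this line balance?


Formula: Efficiency = Sum of Task Times / (N_stations * CT) * 100
Total station capacity = 10 stations * 10 min = 100 min
Efficiency = 91 / 100 * 100 = 91.0%

91.0%


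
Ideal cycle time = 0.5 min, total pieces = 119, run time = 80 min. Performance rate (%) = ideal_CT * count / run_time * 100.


Formula: Performance = (Ideal CT * Total Count) / Run Time * 100
Ideal output time = 0.5 * 119 = 59.5 min
Performance = 59.5 / 80 * 100 = 74.4%

74.4%


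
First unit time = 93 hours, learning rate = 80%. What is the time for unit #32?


Formula: T_n = T_1 * (learning_rate)^(log2(n)) where learning_rate = rate/100
Doublings = log2(32) = 5
T_n = 93 * 0.8^5
T_n = 93 * 0.3277 = 30.5 hours

30.5 hours


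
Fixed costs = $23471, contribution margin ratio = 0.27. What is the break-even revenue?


Formula: BER = Fixed Costs / Contribution Margin Ratio
BER = $23471 / 0.27
BER = $86929.63 (to the nearest cent)

$86929.63


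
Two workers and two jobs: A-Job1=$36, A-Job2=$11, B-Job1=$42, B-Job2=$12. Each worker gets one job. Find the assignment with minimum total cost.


Option 1: A->1 + B->2 = $36 + $12 = $48
Option 2: A->2 + B->1 = $11 + $42 = $53
Min cost = min($48, $53) = $48

$48


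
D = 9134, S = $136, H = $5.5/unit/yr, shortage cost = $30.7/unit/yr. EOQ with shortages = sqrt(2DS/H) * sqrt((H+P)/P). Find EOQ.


Formula: EOQ* = sqrt(2DS/H) * sqrt((H+P)/P)
Base EOQ = sqrt(2*9134*136/5.5) = 672.1 units
Correction = sqrt((5.5+30.7)/30.7) = 1.08589
EOQ* = 672.1 * 1.08589 = 729.8 units

729.8 units


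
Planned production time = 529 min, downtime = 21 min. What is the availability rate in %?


Formula: Availability = (Planned Time - Downtime) / Planned Time * 100
Uptime = 529 - 21 = 508 min
Availability = 508 / 529 * 100 = 96.0%

96.0%


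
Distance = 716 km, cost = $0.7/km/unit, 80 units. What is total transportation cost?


TC = dist * cost * units = 716 * 0.7 * 80 = $40096.00

$40096.00


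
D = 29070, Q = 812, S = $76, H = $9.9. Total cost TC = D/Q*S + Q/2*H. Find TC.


TC = 29070/812 * 76 + 812/2 * 9.9

$6740.24


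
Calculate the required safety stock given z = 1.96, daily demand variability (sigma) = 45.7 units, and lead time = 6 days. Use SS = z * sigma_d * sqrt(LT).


Formula: SS = z * sigma_d * sqrt(LT)
sqrt(LT) = sqrt(6) = 2.4495
SS = 1.96 * 45.7 * 2.4495
SS = 219.4 units

219.4 units


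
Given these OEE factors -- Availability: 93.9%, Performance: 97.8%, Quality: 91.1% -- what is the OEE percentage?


Formula: OEE = Availability * Performance * Quality / 10000
A * P = 93.9% * 97.8% / 100 = 91.83%
OEE = 91.83% * 91.1% / 100 = 83.7%

83.7%


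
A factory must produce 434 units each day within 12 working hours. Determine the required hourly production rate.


Formula: Production Rate = Daily Demand / Available Hours
Rate = 434 units/day / 12 hours/day
Rate = 36.2 units/hour

36.2 units/hour


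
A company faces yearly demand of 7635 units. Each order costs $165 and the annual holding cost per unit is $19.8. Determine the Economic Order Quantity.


Formula: EOQ = sqrt(2 * D * S / H)
Numerator: 2 * 7635 * 165 = 2519550
2DS/H = 2519550 / 19.8 = 127250.0
EOQ = sqrt(127250.0) = 356.7 units

356.7 units


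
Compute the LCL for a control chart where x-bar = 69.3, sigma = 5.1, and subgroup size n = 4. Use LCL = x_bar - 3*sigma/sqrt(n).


LCL = 69.3 - 3 * 5.1 / sqrt(4)

61.65


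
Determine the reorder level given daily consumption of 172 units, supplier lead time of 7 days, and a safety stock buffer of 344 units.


Formula: ROP = (Daily Demand * Lead Time) + Safety Stock
Demand during lead time = 172 * 7 = 1204 units
ROP = 1204 + 344 = 1548 units

1548 units


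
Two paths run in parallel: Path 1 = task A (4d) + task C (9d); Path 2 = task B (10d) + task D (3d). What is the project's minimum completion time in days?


Path 1 = 4 + 9 = 13 days
Path 2 = 10 + 3 = 13 days
Duration = max(13, 13) = 13 days

13 days


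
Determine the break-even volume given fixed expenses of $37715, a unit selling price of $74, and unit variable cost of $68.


Formula: BEQ = Fixed Costs / (Price - Variable Cost)
Contribution margin = $74 - $68 = $6/unit
BEQ = ceil($37715 / $6/unit) = ceil(6285.83) = 6286 units

6286 units


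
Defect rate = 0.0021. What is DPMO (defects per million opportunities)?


DPMO = defect_rate * 1000000 = 0.0021 * 1000000

2100


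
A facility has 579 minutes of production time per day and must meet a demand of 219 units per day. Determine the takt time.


Formula: Takt Time = Available Production Time / Customer Demand
Takt = 579 min/day / 219 units/day
Takt = 2.64 min/unit

2.64 min/unit


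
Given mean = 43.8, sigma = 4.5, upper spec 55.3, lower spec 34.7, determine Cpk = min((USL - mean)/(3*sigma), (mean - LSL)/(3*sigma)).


Cpu = (55.3 - 43.8) / (3 * 4.5) = 0.85
Cpl = (43.8 - 34.7) / (3 * 4.5) = 0.67
Cpk = min(0.85, 0.67) = 0.67

0.67


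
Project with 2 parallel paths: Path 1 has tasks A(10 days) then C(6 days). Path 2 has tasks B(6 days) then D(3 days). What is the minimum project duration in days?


Path 1 = 10 + 6 = 16 days
Path 2 = 6 + 3 = 9 days
Duration = max(16, 9) = 16 days

16 days


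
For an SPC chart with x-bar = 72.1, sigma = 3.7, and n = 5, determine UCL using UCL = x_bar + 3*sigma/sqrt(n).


UCL = 72.1 + 3 * 3.7 / sqrt(5)

77.06


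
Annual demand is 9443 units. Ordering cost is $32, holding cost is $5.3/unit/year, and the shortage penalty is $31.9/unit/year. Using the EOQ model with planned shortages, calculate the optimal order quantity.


Formula: EOQ* = sqrt(2DS/H) * sqrt((H+P)/P)
Base EOQ = sqrt(2*9443*32/5.3) = 337.68 units
Correction = sqrt((5.3+31.9)/31.9) = 1.07988
EOQ* = 337.68 * 1.07988 = 364.7 units

364.7 units


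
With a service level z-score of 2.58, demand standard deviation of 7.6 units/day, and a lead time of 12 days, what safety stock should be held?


Formula: SS = z * sigma_d * sqrt(LT)
sqrt(LT) = sqrt(12) = 3.4641
SS = 2.58 * 7.6 * 3.4641
SS = 67.9 units

67.9 units


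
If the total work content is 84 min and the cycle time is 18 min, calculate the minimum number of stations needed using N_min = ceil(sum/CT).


Formula: N_min = ceil(Sum of Task Times / Cycle Time)
N_min = ceil(84 min / 18 min) = ceil(4.6667)
N_min = 5 stations

5


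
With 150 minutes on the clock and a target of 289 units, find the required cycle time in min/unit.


Formula: CT = Available Time / Number of Units
CT = 150 min / 289 units
CT = 0.52 min/unit

0.52 min/unit


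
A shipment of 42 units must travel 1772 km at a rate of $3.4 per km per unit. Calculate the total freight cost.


TC = dist * cost * units = 1772 * 3.4 * 42 = $253041.60

$253041.60


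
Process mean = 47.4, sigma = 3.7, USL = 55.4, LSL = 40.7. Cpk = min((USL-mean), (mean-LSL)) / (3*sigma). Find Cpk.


Cpu = (55.4 - 47.4) / (3 * 3.7) = 0.72
Cpl = (47.4 - 40.7) / (3 * 3.7) = 0.6
Cpk = min(0.72, 0.6) = 0.6

0.6


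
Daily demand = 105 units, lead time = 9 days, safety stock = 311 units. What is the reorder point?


Formula: ROP = (Daily Demand * Lead Time) + Safety Stock
Demand during lead time = 105 * 9 = 945 units
ROP = 945 + 311 = 1256 units

1256 units


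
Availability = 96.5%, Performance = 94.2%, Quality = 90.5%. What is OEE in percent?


Formula: OEE = Availability * Performance * Quality / 10000
A * P = 96.5% * 94.2% / 100 = 90.9%
OEE = 90.9% * 90.5% / 100 = 82.3%

82.3%


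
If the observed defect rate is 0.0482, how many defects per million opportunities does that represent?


DPMO = defect_rate * 1000000 = 0.0482 * 1000000

48200


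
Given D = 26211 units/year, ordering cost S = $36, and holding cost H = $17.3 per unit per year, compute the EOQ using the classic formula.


Formula: EOQ = sqrt(2 * D * S / H)
Numerator: 2 * 26211 * 36 = 1887192
2DS/H = 1887192 / 17.3 = 109086.2
EOQ = sqrt(109086.2) = 330.3 units

330.3 units


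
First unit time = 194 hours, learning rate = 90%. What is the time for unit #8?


Formula: T_n = T_1 * (learning_rate)^(log2(n)) where learning_rate = rate/100
Doublings = log2(8) = 3
T_n = 194 * 0.9^3
T_n = 194 * 0.729 = 141.4 hours

141.4 hours


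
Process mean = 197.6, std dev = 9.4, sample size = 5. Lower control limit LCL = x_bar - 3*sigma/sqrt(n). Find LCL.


LCL = 197.6 - 3 * 9.4 / sqrt(5)

184.99


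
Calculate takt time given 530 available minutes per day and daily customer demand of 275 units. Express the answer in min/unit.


Formula: Takt Time = Available Production Time / Customer Demand
Takt = 530 min/day / 275 units/day
Takt = 1.93 min/unit

1.93 min/unit


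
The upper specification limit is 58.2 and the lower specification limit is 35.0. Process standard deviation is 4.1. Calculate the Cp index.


Cp = (58.2 - 35.0) / (6 * 4.1)

0.94


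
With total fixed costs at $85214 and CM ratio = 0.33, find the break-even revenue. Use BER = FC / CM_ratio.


Formula: BER = Fixed Costs / Contribution Margin Ratio
BER = $85214 / 0.33
BER = $258224.24 (to the nearest cent)

$258224.24


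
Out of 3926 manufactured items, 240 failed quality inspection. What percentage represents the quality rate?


Formula: Quality Rate = Good Pieces / Total Pieces * 100
Good pieces = 3926 - 240 = 3686
QR = 3686 / 3926 * 100 = 93.9%

93.9%


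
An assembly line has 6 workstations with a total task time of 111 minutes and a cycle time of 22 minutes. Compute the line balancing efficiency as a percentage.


Formula: Efficiency = Sum of Task Times / (N_stations * CT) * 100
Total station capacity = 6 stations * 22 min = 132 min
Efficiency = 111 / 132 * 100 = 84.1%

84.1%


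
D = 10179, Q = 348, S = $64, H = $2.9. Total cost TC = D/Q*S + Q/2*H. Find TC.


TC = 10179/348 * 64 + 348/2 * 2.9

$2376.60


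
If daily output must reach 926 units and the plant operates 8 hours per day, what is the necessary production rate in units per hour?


Formula: Production Rate = Daily Demand / Available Hours
Rate = 926 units/day / 8 hours/day
Rate = 115.8 units/hour

115.8 units/hour


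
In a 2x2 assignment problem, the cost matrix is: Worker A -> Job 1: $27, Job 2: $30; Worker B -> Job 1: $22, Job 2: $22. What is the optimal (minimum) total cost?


Option 1: A->1 + B->2 = $27 + $22 = $49
Option 2: A->2 + B->1 = $30 + $22 = $52
Min cost = min($49, $52) = $49

$49


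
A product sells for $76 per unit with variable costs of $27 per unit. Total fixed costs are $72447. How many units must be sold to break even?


Formula: BEQ = Fixed Costs / (Price - Variable Cost)
Contribution margin = $76 - $27 = $49/unit
BEQ = ceil($72447 / $49/unit) = ceil(1478.51) = 1479 units

1479 units


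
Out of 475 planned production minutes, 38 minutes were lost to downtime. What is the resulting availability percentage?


Formula: Availability = (Planned Time - Downtime) / Planned Time * 100
Uptime = 475 - 38 = 437 min
Availability = 437 / 475 * 100 = 92.0%

92.0%


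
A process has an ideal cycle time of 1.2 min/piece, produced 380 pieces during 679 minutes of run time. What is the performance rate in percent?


Formula: Performance = (Ideal CT * Total Count) / Run Time * 100
Ideal output time = 1.2 * 380 = 456.0 min
Performance = 456.0 / 679 * 100 = 67.2%

67.2%


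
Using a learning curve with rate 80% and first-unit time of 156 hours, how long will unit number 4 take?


Formula: T_n = T_1 * (learning_rate)^(log2(n)) where learning_rate = rate/100
Doublings = log2(4) = 2
T_n = 156 * 0.8^2
T_n = 156 * 0.64 = 99.8 hours

99.8 hours


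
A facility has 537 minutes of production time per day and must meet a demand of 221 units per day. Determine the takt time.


Formula: Takt Time = Available Production Time / Customer Demand
Takt = 537 min/day / 221 units/day
Takt = 2.43 min/unit

2.43 min/unit


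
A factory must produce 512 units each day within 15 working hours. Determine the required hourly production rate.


Formula: Production Rate = Daily Demand / Available Hours
Rate = 512 units/day / 15 hours/day
Rate = 34.1 units/hour

34.1 units/hour


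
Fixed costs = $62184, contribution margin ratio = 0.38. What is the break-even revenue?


Formula: BER = Fixed Costs / Contribution Margin Ratio
BER = $62184 / 0.38
BER = $163642.11 (to the nearest cent)

$163642.11


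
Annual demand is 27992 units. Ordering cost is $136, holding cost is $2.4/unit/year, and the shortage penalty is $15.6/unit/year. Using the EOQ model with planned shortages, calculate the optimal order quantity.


Formula: EOQ* = sqrt(2DS/H) * sqrt((H+P)/P)
Base EOQ = sqrt(2*27992*136/2.4) = 1781.13 units
Correction = sqrt((2.4+15.6)/15.6) = 1.07417
EOQ* = 1781.13 * 1.07417 = 1913.2 units

1913.2 units


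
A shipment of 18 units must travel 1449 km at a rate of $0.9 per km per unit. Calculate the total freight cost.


TC = dist * cost * units = 1449 * 0.9 * 18 = $23473.80

$23473.80


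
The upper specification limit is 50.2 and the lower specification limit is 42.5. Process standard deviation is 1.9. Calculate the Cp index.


Cp = (50.2 - 42.5) / (6 * 1.9)

0.68


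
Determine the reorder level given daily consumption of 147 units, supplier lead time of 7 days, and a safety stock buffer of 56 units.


Formula: ROP = (Daily Demand * Lead Time) + Safety Stock
Demand during lead time = 147 * 7 = 1029 units
ROP = 1029 + 56 = 1085 units

1085 units


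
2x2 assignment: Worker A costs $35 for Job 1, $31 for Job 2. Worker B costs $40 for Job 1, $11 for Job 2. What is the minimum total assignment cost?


Option 1: A->1 + B->2 = $35 + $11 = $46
Option 2: A->2 + B->1 = $31 + $40 = $71
Min cost = min($46, $71) = $46

$46


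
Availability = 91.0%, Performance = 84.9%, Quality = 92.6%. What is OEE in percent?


Formula: OEE = Availability * Performance * Quality / 10000
A * P = 91.0% * 84.9% / 100 = 77.26%
OEE = 77.26% * 92.6% / 100 = 71.5%

71.5%


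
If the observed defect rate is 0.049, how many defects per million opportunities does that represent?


DPMO = defect_rate * 1000000 = 0.049 * 1000000

49000


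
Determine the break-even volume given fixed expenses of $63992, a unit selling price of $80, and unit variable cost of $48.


Formula: BEQ = Fixed Costs / (Price - Variable Cost)
Contribution margin = $80 - $48 = $32/unit
BEQ = ceil($63992 / $32/unit) = ceil(1999.75) = 2000 units

2000 units


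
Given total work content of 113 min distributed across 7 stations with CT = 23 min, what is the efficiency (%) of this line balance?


Formula: Efficiency = Sum of Task Times / (N_stations * CT) * 100
Total station capacity = 7 stations * 23 min = 161 min
Efficiency = 113 / 161 * 100 = 70.2%

70.2%


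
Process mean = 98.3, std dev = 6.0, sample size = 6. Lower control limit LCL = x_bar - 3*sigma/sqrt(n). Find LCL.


LCL = 98.3 - 3 * 6.0 / sqrt(6)

90.95


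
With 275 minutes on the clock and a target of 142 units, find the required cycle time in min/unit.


Formula: CT = Available Time / Number of Units
CT = 275 min / 142 units
CT = 1.94 min/unit

1.94 min/unit


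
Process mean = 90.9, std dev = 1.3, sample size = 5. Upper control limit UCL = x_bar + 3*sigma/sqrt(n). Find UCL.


UCL = 90.9 + 3 * 1.3 / sqrt(5)

92.64


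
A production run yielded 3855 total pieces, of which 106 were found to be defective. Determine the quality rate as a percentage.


Formula: Quality Rate = Good Pieces / Total Pieces * 100
Good pieces = 3855 - 106 = 3749
QR = 3749 / 3855 * 100 = 97.3%

97.3%


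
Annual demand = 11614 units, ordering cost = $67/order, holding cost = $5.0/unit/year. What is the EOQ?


Formula: EOQ = sqrt(2 * D * S / H)
Numerator: 2 * 11614 * 67 = 1556276
2DS/H = 1556276 / 5.0 = 311255.2
EOQ = sqrt(311255.2) = 557.9 units

557.9 units


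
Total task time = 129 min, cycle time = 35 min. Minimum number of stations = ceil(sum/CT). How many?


Formula: N_min = ceil(Sum of Task Times / Cycle Time)
N_min = ceil(129 min / 35 min) = ceil(3.6857)
N_min = 4 stations

4


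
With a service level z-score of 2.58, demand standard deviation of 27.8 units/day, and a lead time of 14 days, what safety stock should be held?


Formula: SS = z * sigma_d * sqrt(LT)
sqrt(LT) = sqrt(14) = 3.7417
SS = 2.58 * 27.8 * 3.7417
SS = 268.4 units

268.4 units


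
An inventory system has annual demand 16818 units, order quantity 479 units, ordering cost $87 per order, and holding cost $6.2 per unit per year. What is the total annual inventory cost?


TC = 16818/479 * 87 + 479/2 * 6.2

$4539.53


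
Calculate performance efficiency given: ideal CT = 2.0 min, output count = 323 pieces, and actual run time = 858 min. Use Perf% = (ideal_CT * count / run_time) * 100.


Formula: Performance = (Ideal CT * Total Count) / Run Time * 100
Ideal output time = 2.0 * 323 = 646.0 min
Performance = 646.0 / 858 * 100 = 75.3%

75.3%


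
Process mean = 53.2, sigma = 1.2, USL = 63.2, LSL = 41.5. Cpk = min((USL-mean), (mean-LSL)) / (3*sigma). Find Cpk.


Cpu = (63.2 - 53.2) / (3 * 1.2) = 2.78
Cpl = (53.2 - 41.5) / (3 * 1.2) = 3.25
Cpk = min(2.78, 3.25) = 2.78

2.78


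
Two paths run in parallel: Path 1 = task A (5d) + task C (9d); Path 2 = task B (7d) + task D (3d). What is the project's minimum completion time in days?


Path 1 = 5 + 9 = 14 days
Path 2 = 7 + 3 = 10 days
Duration = max(14, 10) = 14 days

14 days


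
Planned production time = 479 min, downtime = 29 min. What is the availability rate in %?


Formula: Availability = (Planned Time - Downtime) / Planned Time * 100
Uptime = 479 - 29 = 450 min
Availability = 450 / 479 * 100 = 93.9%

93.9%


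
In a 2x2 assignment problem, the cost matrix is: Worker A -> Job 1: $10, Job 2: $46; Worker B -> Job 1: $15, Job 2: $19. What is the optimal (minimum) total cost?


Option 1: A->1 + B->2 = $10 + $19 = $29
Option 2: A->2 + B->1 = $46 + $15 = $61
Min cost = min($29, $61) = $29

$29


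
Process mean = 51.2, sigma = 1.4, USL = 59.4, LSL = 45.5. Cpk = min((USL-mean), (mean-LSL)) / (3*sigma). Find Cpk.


Cpu = (59.4 - 51.2) / (3 * 1.4) = 1.95
Cpl = (51.2 - 45.5) / (3 * 1.4) = 1.36
Cpk = min(1.95, 1.36) = 1.36

1.36


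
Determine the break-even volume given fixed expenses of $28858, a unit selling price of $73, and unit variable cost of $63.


Formula: BEQ = Fixed Costs / (Price - Variable Cost)
Contribution margin = $73 - $63 = $10/unit
BEQ = ceil($28858 / $10/unit) = ceil(2885.8) = 2886 units

2886 units


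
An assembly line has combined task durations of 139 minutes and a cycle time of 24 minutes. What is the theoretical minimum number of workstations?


Formula: N_min = ceil(Sum of Task Times / Cycle Time)
N_min = ceil(139 min / 24 min) = ceil(5.7917)
N_min = 6 stations

6


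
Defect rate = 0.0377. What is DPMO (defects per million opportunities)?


DPMO = defect_rate * 1000000 = 0.0377 * 1000000

37700


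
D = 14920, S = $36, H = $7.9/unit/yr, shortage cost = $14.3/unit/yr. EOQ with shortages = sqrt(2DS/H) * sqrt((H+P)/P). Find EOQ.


Formula: EOQ* = sqrt(2DS/H) * sqrt((H+P)/P)
Base EOQ = sqrt(2*14920*36/7.9) = 368.75 units
Correction = sqrt((7.9+14.3)/14.3) = 1.24597
EOQ* = 368.75 * 1.24597 = 459.5 units

459.5 units


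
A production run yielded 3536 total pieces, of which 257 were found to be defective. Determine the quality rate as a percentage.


Formula: Quality Rate = Good Pieces / Total Pieces * 100
Good pieces = 3536 - 257 = 3279
QR = 3279 / 3536 * 100 = 92.7%

92.7%


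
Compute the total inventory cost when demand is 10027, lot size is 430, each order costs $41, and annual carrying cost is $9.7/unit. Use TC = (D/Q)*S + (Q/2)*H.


TC = 10027/430 * 41 + 430/2 * 9.7

$3041.56


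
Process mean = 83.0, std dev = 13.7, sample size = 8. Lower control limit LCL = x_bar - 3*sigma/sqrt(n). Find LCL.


LCL = 83.0 - 3 * 13.7 / sqrt(8)

68.47


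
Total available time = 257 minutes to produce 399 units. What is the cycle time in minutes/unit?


Formula: CT = Available Time / Number of Units
CT = 257 min / 399 units
CT = 0.64 min/unit

0.64 min/unit


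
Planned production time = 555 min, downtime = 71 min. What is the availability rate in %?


Formula: Availability = (Planned Time - Downtime) / Planned Time * 100
Uptime = 555 - 71 = 484 min
Availability = 484 / 555 * 100 = 87.2%

87.2%


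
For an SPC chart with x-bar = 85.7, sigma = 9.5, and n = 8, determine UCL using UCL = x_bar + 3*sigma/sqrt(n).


UCL = 85.7 + 3 * 9.5 / sqrt(8)

95.78


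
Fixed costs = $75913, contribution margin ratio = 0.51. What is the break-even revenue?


Formula: BER = Fixed Costs / Contribution Margin Ratio
BER = $75913 / 0.51
BER = $148849.02 (to the nearest cent)

$148849.02


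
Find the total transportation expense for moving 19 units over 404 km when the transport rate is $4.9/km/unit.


TC = dist * cost * units = 404 * 4.9 * 19 = $37612.40

$37612.40


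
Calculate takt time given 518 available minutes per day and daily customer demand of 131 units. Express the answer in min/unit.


Formula: Takt Time = Available Production Time / Customer Demand
Takt = 518 min/day / 131 units/day
Takt = 3.95 min/unit

3.95 min/unit


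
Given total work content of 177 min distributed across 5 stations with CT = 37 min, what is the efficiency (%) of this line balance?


Formula: Efficiency = Sum of Task Times / (N_stations * CT) * 100
Total station capacity = 5 stations * 37 min = 185 min
Efficiency = 177 / 185 * 100 = 95.7%

95.7%


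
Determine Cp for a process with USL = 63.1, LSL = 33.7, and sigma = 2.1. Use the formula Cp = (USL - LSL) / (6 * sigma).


Cp = (63.1 - 33.7) / (6 * 2.1)

2.33


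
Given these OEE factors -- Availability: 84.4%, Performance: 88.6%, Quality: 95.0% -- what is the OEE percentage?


Formula: OEE = Availability * Performance * Quality / 10000
A * P = 84.4% * 88.6% / 100 = 74.78%
OEE = 74.78% * 95.0% / 100 = 71.0%

71.0%


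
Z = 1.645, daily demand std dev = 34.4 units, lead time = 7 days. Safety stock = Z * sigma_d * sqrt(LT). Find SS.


Formula: SS = z * sigma_d * sqrt(LT)
sqrt(LT) = sqrt(7) = 2.6458
SS = 1.645 * 34.4 * 2.6458
SS = 149.7 units

149.7 units


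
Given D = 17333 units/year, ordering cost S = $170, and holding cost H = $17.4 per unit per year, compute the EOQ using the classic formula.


Formula: EOQ = sqrt(2 * D * S / H)
Numerator: 2 * 17333 * 170 = 5893220
2DS/H = 5893220 / 17.4 = 338690.8
EOQ = sqrt(338690.8) = 582.0 units

582.0 units


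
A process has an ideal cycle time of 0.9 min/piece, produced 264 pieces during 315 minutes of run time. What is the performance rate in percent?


Formula: Performance = (Ideal CT * Total Count) / Run Time * 100
Ideal output time = 0.9 * 264 = 237.6 min
Performance = 237.6 / 315 * 100 = 75.4%

75.4%


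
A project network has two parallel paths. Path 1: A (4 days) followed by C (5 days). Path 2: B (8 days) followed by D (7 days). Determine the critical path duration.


Path 1 = 4 + 5 = 9 days
Path 2 = 8 + 7 = 15 days
Duration = max(9, 15) = 15 days

15 days


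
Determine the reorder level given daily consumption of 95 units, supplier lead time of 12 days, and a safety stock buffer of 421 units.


Formula: ROP = (Daily Demand * Lead Time) + Safety Stock
Demand during lead time = 95 * 12 = 1140 units
ROP = 1140 + 421 = 1561 units

1561 units


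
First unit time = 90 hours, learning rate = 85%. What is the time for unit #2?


Formula: T_n = T_1 * (learning_rate)^(log2(n)) where learning_rate = rate/100
Doublings = log2(2) = 1
T_n = 90 * 0.85^1
T_n = 90 * 0.85 = 76.5 hours

76.5 hours
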